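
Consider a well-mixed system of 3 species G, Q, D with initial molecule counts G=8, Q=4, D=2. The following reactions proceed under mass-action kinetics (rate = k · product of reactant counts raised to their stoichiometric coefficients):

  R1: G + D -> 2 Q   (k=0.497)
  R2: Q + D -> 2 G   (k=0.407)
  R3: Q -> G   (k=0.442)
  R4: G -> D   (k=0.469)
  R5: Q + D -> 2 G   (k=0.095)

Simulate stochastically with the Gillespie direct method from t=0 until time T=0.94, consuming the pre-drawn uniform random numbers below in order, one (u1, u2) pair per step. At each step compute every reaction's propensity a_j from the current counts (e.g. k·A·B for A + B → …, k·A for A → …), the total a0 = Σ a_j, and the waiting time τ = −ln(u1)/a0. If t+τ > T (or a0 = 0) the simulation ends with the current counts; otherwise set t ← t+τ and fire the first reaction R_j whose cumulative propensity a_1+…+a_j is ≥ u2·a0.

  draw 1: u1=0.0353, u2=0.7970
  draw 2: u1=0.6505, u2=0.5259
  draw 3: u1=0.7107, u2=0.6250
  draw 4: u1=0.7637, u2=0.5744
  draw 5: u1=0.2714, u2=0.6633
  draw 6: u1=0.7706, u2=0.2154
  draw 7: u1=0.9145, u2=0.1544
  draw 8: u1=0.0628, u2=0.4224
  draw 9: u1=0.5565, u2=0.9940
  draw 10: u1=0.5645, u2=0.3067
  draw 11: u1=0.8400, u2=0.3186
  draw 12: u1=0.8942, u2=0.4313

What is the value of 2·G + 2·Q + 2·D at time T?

Check how each reaction changes W = 2·G + 2·Q + 2·D (weight of products minus weight of reactants):
R1: G + D -> 2 Q: (2·2) − (2·1 + 2·1) = 4 − 4 = 0
R2: Q + D -> 2 G: (2·2) − (2·1 + 2·1) = 4 − 4 = 0
R3: Q -> G: (2·1) − (2·1) = 2 − 2 = 0
R4: G -> D: (2·1) − (2·1) = 2 − 2 = 0
R5: Q + D -> 2 G: (2·2) − (2·1 + 2·1) = 4 − 4 = 0
Every reaction leaves W unchanged, so W is conserved and no simulation is needed: W(T) = W(0) = 2·8 + 2·4 + 2·2 = 28

Value at T = 28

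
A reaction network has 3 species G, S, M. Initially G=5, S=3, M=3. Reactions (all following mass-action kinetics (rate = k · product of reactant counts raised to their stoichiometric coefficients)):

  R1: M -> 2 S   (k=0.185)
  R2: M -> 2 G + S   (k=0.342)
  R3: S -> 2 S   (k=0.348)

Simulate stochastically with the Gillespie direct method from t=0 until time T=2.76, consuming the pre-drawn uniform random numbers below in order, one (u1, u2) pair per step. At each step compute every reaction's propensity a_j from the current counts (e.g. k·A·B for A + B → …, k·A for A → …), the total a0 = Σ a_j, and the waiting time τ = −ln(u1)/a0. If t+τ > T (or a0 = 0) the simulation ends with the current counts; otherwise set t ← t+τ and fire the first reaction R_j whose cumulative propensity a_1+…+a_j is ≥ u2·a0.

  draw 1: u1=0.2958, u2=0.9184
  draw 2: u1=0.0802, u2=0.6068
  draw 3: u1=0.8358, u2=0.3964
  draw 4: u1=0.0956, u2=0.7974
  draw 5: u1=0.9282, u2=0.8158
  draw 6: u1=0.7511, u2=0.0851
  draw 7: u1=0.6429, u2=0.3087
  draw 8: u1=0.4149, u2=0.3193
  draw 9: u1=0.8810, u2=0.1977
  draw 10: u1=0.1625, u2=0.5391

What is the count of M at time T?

t=0.000: G=5 S=3 M=3
Draw 1: a1=0.555, a2=1.026, a3=1.044, a0=2.625; τ=−ln(0.2958)/2.625=0.464 → t=0.464; u2·a0=0.9184·2.625=2.411; a1+a2=1.581 < 2.411 ≤ a1+…+a3=2.625 → R3 fires; G=5 S=4 M=3
Draw 2: a1=0.555, a2=1.026, a3=1.392, a0=2.973; τ=−ln(0.0802)/2.973=0.849 → t=1.313; u2·a0=0.6068·2.973=1.804; a1+a2=1.581 < 1.804 ≤ a1+…+a3=2.973 → R3 fires; G=5 S=5 M=3
Draw 3: a1=0.555, a2=1.026, a3=1.740, a0=3.321; τ=−ln(0.8358)/3.321=0.054 → t=1.367; u2·a0=0.3964·3.321=1.316; a1=0.555 < 1.316 ≤ a1+a2=1.581 → R2 fires; G=7 S=6 M=2
Draw 4: a1=0.370, a2=0.684, a3=2.088, a0=3.142; τ=−ln(0.0956)/3.142=0.747 → t=2.114; u2·a0=0.7974·3.142=2.505; a1+a2=1.054 < 2.505 ≤ a1+…+a3=3.142 → R3 fires; G=7 S=7 M=2
Draw 5: a1=0.370, a2=0.684, a3=2.436, a0=3.490; τ=−ln(0.9282)/3.490=0.021 → t=2.135; u2·a0=0.8158·3.490=2.847; a1+a2=1.054 < 2.847 ≤ a1+…+a3=3.490 → R3 fires; G=7 S=8 M=2
Draw 6: a1=0.370, a2=0.684, a3=2.784, a0=3.838; τ=−ln(0.7511)/3.838=0.075 → t=2.210; u2·a0=0.0851·3.838=0.327 ≤ a1=0.370 → R1 fires; G=7 S=10 M=1
Draw 7: a1=0.185, a2=0.342, a3=3.480, a0=4.007; τ=−ln(0.6429)/4.007=0.110 → t=2.320; u2·a0=0.3087·4.007=1.237; a1+a2=0.527 < 1.237 ≤ a1+…+a3=4.007 → R3 fires; G=7 S=11 M=1
Draw 8: a1=0.185, a2=0.342, a3=3.828, a0=4.355; τ=−ln(0.4149)/4.355=0.202 → t=2.522; u2·a0=0.3193·4.355=1.391; a1+a2=0.527 < 1.391 ≤ a1+…+a3=4.355 → R3 fires; G=7 S=12 M=1
Draw 9: a1=0.185, a2=0.342, a3=4.176, a0=4.703; τ=−ln(0.8810)/4.703=0.027 → t=2.549; u2·a0=0.1977·4.703=0.930; a1+a2=0.527 < 0.930 ≤ a1+…+a3=4.703 → R3 fires; G=7 S=13 M=1
Draw 10: a1=0.185, a2=0.342, a3=4.524, a0=5.051; τ=−ln(0.1625)/5.051=0.360 → t=2.909 > T=2.76: stop.
Read off M at T=2.76: 1

M at T = 1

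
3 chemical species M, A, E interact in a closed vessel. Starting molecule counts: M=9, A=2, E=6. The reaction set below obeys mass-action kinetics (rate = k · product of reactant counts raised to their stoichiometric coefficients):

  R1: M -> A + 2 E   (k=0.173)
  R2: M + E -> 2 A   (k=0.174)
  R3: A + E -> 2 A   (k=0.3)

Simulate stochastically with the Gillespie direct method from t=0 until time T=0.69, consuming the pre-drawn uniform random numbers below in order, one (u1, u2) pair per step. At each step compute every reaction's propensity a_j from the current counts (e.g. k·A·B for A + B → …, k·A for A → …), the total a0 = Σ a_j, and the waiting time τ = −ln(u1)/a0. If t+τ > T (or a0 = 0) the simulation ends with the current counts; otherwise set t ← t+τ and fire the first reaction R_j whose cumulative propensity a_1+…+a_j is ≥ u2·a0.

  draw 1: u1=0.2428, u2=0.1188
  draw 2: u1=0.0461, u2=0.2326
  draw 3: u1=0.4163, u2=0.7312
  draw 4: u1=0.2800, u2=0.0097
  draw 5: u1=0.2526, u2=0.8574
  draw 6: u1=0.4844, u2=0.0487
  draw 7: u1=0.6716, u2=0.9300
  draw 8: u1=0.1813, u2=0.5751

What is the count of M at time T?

M at T = 5

t=0.000: M=9 A=2 E=6
Draw 1: a1=1.557, a2=9.396, a3=3.600, a0=14.553; τ=−ln(0.2428)/14.553=0.097 → t=0.097; u2·a0=0.1188·14.553=1.729; a1=1.557 < 1.729 ≤ a1+a2=10.953 → R2 fires; M=8 A=4 E=5
Draw 2: a1=1.384, a2=6.960, a3=6.000, a0=14.344; τ=−ln(0.0461)/14.344=0.215 → t=0.312; u2·a0=0.2326·14.344=3.336; a1=1.384 < 3.336 ≤ a1+a2=8.344 → R2 fires; M=7 A=6 E=4
Draw 3: a1=1.211, a2=4.872, a3=7.200, a0=13.283; τ=−ln(0.4163)/13.283=0.066 → t=0.378; u2·a0=0.7312·13.283=9.713; a1+a2=6.083 < 9.713 ≤ a1+…+a3=13.283 → R3 fires; M=7 A=7 E=3
Draw 4: a1=1.211, a2=3.654, a3=6.300, a0=11.165; τ=−ln(0.2800)/11.165=0.114 → t=0.492; u2·a0=0.0097·11.165=0.108 ≤ a1=1.211 → R1 fires; M=6 A=8 E=5
Draw 5: a1=1.038, a2=5.220, a3=12.000, a0=18.258; τ=−ln(0.2526)/18.258=0.075 → t=0.567; u2·a0=0.8574·18.258=15.654; a1+a2=6.258 < 15.654 ≤ a1+…+a3=18.258 → R3 fires; M=6 A=9 E=4
Draw 6: a1=1.038, a2=4.176, a3=10.800, a0=16.014; τ=−ln(0.4844)/16.014=0.045 → t=0.612; u2·a0=0.0487·16.014=0.780 ≤ a1=1.038 → R1 fires; M=5 A=10 E=6
Draw 7: a1=0.865, a2=5.220, a3=18.000, a0=24.085; τ=−ln(0.6716)/24.085=0.017 → t=0.629; u2·a0=0.9300·24.085=22.399; a1+a2=6.085 < 22.399 ≤ a1+…+a3=24.085 → R3 fires; M=5 A=11 E=5
Draw 8: a1=0.865, a2=4.350, a3=16.500, a0=21.715; τ=−ln(0.1813)/21.715=0.079 → t=0.708 > T=0.69: stop.
Read off M at T=0.69: 5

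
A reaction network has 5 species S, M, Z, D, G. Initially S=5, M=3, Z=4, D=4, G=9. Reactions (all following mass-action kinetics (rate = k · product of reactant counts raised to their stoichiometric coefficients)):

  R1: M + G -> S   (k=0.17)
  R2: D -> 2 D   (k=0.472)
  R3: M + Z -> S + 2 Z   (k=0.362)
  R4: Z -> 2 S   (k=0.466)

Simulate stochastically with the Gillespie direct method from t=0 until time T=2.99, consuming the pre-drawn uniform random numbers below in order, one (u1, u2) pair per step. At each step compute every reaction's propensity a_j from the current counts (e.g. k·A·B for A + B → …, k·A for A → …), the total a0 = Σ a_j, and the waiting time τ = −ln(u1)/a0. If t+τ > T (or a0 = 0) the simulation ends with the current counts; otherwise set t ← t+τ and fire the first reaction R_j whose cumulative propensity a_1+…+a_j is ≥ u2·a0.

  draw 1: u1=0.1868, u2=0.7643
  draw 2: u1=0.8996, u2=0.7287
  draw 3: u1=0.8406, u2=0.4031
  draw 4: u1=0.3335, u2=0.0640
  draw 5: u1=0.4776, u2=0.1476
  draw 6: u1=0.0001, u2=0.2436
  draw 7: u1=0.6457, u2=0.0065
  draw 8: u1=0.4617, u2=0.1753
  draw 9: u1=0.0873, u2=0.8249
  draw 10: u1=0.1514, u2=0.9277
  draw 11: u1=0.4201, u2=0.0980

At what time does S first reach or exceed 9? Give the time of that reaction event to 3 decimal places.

t=0.000: S=5 M=3 Z=4 D=4 G=9
Draw 1: a1=4.590, a2=1.888, a3=4.344, a4=1.864, a0=12.686; τ=−ln(0.1868)/12.686=0.132 → t=0.132; u2·a0=0.7643·12.686=9.696; a1+a2=6.478 < 9.696 ≤ a1+…+a3=10.822 → R3 fires; S=6 M=2 Z=5 D=4 G=9
Draw 2: a1=3.060, a2=1.888, a3=3.620, a4=2.330, a0=10.898; τ=−ln(0.8996)/10.898=0.010 → t=0.142; u2·a0=0.7287·10.898=7.941; a1+a2=4.948 < 7.941 ≤ a1+…+a3=8.568 → R3 fires; S=7 M=1 Z=6 D=4 G=9
Draw 3: a1=1.530, a2=1.888, a3=2.172, a4=2.796, a0=8.386; τ=−ln(0.8406)/8.386=0.021 → t=0.163; u2·a0=0.4031·8.386=3.380; a1=1.530 < 3.380 ≤ a1+a2=3.418 → R2 fires; S=7 M=1 Z=6 D=5 G=9
Draw 4: a1=1.530, a2=2.360, a3=2.172, a4=2.796, a0=8.858; τ=−ln(0.3335)/8.858=0.124 → t=0.287; u2·a0=0.0640·8.858=0.567 ≤ a1=1.530 → R1 fires; S=8 M=0 Z=6 D=5 G=8
Draw 5: a1=0.000, a2=2.360, a3=0.000, a4=2.796, a0=5.156; τ=−ln(0.4776)/5.156=0.143 → t=0.430; u2·a0=0.1476·5.156=0.761; a1=0.000 < 0.761 ≤ a1+a2=2.360 → R2 fires; S=8 M=0 Z=6 D=6 G=8
Draw 6: a1=0.000, a2=2.832, a3=0.000, a4=2.796, a0=5.628; τ=−ln(0.0001)/5.628=1.637 → t=2.066; u2·a0=0.2436·5.628=1.371; a1=0.000 < 1.371 ≤ a1+a2=2.832 → R2 fires; S=8 M=0 Z=6 D=7 G=8
Draw 7: a1=0.000, a2=3.304, a3=0.000, a4=2.796, a0=6.100; τ=−ln(0.6457)/6.100=0.072 → t=2.138; u2·a0=0.0065·6.100=0.040; a1=0.000 < 0.040 ≤ a1+a2=3.304 → R2 fires; S=8 M=0 Z=6 D=8 G=8
Draw 8: a1=0.000, a2=3.776, a3=0.000, a4=2.796, a0=6.572; τ=−ln(0.4617)/6.572=0.118 → t=2.256; u2·a0=0.1753·6.572=1.152; a1=0.000 < 1.152 ≤ a1+a2=3.776 → R2 fires; S=8 M=0 Z=6 D=9 G=8
Draw 9: a1=0.000, a2=4.248, a3=0.000, a4=2.796, a0=7.044; τ=−ln(0.0873)/7.044=0.346 → t=2.602; u2·a0=0.8249·7.044=5.811; a1+…+a3=4.248 < 5.811 ≤ a1+…+a4=7.044 → R4 fires; S=10 M=0 Z=5 D=9 G=8
Draw 10: a1=0.000, a2=4.248, a3=0.000, a4=2.330, a0=6.578; τ=−ln(0.1514)/6.578=0.287 → t=2.889; u2·a0=0.9277·6.578=6.102; a1+…+a3=4.248 < 6.102 ≤ a1+…+a4=6.578 → R4 fires; S=12 M=0 Z=4 D=9 G=8
Draw 11: a1=0.000, a2=4.248, a3=0.000, a4=1.864, a0=6.112; τ=−ln(0.4201)/6.112=0.142 → t=3.031 > T=2.99: stop.
S first becomes ≥ 9 when it reaches 10 at the event at t=2.602.

Threshold first reached at t = 2.602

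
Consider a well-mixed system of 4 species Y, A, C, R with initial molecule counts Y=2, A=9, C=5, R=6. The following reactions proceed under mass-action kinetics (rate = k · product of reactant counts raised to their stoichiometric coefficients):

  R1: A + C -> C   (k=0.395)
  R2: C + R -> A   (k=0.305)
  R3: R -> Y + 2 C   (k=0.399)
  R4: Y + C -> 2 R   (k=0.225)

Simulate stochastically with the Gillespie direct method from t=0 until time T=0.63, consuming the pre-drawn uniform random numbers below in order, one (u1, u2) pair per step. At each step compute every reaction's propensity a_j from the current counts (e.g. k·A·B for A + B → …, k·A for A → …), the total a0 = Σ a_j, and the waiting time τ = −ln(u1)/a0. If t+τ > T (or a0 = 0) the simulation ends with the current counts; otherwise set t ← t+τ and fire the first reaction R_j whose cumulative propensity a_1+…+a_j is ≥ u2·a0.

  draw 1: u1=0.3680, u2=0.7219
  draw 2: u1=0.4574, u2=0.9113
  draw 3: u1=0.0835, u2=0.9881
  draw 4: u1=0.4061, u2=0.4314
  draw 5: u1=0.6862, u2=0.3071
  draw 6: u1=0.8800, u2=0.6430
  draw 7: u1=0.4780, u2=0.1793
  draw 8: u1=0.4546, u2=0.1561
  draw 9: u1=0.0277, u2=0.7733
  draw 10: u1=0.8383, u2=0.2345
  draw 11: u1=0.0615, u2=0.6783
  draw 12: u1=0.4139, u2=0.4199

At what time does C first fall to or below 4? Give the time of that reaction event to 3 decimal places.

t=0.000: Y=2 A=9 C=5 R=6
Draw 1: a1=17.775, a2=9.150, a3=2.394, a4=2.250, a0=31.569; τ=−ln(0.3680)/31.569=0.032 → t=0.032; u2·a0=0.7219·31.569=22.790; a1=17.775 < 22.790 ≤ a1+a2=26.925 → R2 fires; Y=2 A=10 C=4 R=5
Draw 2: a1=15.800, a2=6.100, a3=1.995, a4=1.800, a0=25.695; τ=−ln(0.4574)/25.695=0.030 → t=0.062; u2·a0=0.9113·25.695=23.416; a1+a2=21.900 < 23.416 ≤ a1+…+a3=23.895 → R3 fires; Y=3 A=10 C=6 R=4
Draw 3: a1=23.700, a2=7.320, a3=1.596, a4=4.050, a0=36.666; τ=−ln(0.0835)/36.666=0.068 → t=0.130; u2·a0=0.9881·36.666=36.230; a1+…+a3=32.616 < 36.230 ≤ a1+…+a4=36.666 → R4 fires; Y=2 A=10 C=5 R=6
Draw 4: a1=19.750, a2=9.150, a3=2.394, a4=2.250, a0=33.544; τ=−ln(0.4061)/33.544=0.027 → t=0.157; u2·a0=0.4314·33.544=14.471 ≤ a1=19.750 → R1 fires; Y=2 A=9 C=5 R=6
Draw 5: a1=17.775, a2=9.150, a3=2.394, a4=2.250, a0=31.569; τ=−ln(0.6862)/31.569=0.012 → t=0.169; u2·a0=0.3071·31.569=9.695 ≤ a1=17.775 → R1 fires; Y=2 A=8 C=5 R=6
Draw 6: a1=15.800, a2=9.150, a3=2.394, a4=2.250, a0=29.594; τ=−ln(0.8800)/29.594=0.004 → t=0.173; u2·a0=0.6430·29.594=19.029; a1=15.800 < 19.029 ≤ a1+a2=24.950 → R2 fires; Y=2 A=9 C=4 R=5
Draw 7: a1=14.220, a2=6.100, a3=1.995, a4=1.800, a0=24.115; τ=−ln(0.4780)/24.115=0.031 → t=0.204; u2·a0=0.1793·24.115=4.324 ≤ a1=14.220 → R1 fires; Y=2 A=8 C=4 R=5
Draw 8: a1=12.640, a2=6.100, a3=1.995, a4=1.800, a0=22.535; τ=−ln(0.4546)/22.535=0.035 → t=0.239; u2·a0=0.1561·22.535=3.518 ≤ a1=12.640 → R1 fires; Y=2 A=7 C=4 R=5
Draw 9: a1=11.060, a2=6.100, a3=1.995, a4=1.800, a0=20.955; τ=−ln(0.0277)/20.955=0.171 → t=0.410; u2·a0=0.7733·20.955=16.205; a1=11.060 < 16.205 ≤ a1+a2=17.160 → R2 fires; Y=2 A=8 C=3 R=4
Draw 10: a1=9.480, a2=3.660, a3=1.596, a4=1.350, a0=16.086; τ=−ln(0.8383)/16.086=0.011 → t=0.421; u2·a0=0.2345·16.086=3.772 ≤ a1=9.480 → R1 fires; Y=2 A=7 C=3 R=4
Draw 11: a1=8.295, a2=3.660, a3=1.596, a4=1.350, a0=14.901; τ=−ln(0.0615)/14.901=0.187 → t=0.608; u2·a0=0.6783·14.901=10.107; a1=8.295 < 10.107 ≤ a1+a2=11.955 → R2 fires; Y=2 A=8 C=2 R=3
Draw 12: a1=6.320, a2=1.830, a3=1.197, a4=0.900, a0=10.247; τ=−ln(0.4139)/10.247=0.086 → t=0.694 > T=0.63: stop.
C first becomes ≤ 4 when it reaches 4 at the event at t=0.032.

Threshold first reached at t = 0.032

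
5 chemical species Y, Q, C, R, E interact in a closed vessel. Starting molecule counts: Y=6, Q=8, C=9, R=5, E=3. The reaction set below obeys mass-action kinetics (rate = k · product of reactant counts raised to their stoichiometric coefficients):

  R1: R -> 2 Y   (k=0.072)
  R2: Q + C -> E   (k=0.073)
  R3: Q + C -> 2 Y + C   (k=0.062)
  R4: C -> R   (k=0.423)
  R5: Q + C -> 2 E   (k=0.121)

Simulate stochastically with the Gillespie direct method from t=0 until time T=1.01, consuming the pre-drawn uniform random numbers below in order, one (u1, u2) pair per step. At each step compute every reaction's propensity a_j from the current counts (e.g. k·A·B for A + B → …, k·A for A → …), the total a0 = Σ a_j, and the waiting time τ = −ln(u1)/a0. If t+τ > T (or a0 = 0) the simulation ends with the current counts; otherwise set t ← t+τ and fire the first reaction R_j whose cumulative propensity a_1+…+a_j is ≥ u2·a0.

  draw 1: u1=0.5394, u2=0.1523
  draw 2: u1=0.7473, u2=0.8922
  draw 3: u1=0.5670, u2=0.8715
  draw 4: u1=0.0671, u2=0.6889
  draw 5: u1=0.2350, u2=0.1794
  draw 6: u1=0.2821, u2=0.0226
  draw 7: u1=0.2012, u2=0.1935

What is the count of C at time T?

C at T = 4

t=0.000: Y=6 Q=8 C=9 R=5 E=3
Draw 1: a1=0.360, a2=5.256, a3=4.464, a4=3.807, a5=8.712, a0=22.599; τ=−ln(0.5394)/22.599=0.027 → t=0.027; u2·a0=0.1523·22.599=3.442; a1=0.360 < 3.442 ≤ a1+a2=5.616 → R2 fires; Y=6 Q=7 C=8 R=5 E=4
Draw 2: a1=0.360, a2=4.088, a3=3.472, a4=3.384, a5=6.776, a0=18.080; τ=−ln(0.7473)/18.080=0.016 → t=0.043; u2·a0=0.8922·18.080=16.131; a1+…+a4=11.304 < 16.131 ≤ a1+…+a5=18.080 → R5 fires; Y=6 Q=6 C=7 R=5 E=6
Draw 3: a1=0.360, a2=3.066, a3=2.604, a4=2.961, a5=5.082, a0=14.073; τ=−ln(0.5670)/14.073=0.040 → t=0.084; u2·a0=0.8715·14.073=12.265; a1+…+a4=8.991 < 12.265 ≤ a1+…+a5=14.073 → R5 fires; Y=6 Q=5 C=6 R=5 E=8
Draw 4: a1=0.360, a2=2.190, a3=1.860, a4=2.538, a5=3.630, a0=10.578; τ=−ln(0.0671)/10.578=0.255 → t=0.339; u2·a0=0.6889·10.578=7.287; a1+…+a4=6.948 < 7.287 ≤ a1+…+a5=10.578 → R5 fires; Y=6 Q=4 C=5 R=5 E=10
Draw 5: a1=0.360, a2=1.460, a3=1.240, a4=2.115, a5=2.420, a0=7.595; τ=−ln(0.2350)/7.595=0.191 → t=0.530; u2·a0=0.1794·7.595=1.363; a1=0.360 < 1.363 ≤ a1+a2=1.820 → R2 fires; Y=6 Q=3 C=4 R=5 E=11
Draw 6: a1=0.360, a2=0.876, a3=0.744, a4=1.692, a5=1.452, a0=5.124; τ=−ln(0.2821)/5.124=0.247 → t=0.777; u2·a0=0.0226·5.124=0.116 ≤ a1=0.360 → R1 fires; Y=8 Q=3 C=4 R=4 E=11
Draw 7: a1=0.288, a2=0.876, a3=0.744, a4=1.692, a5=1.452, a0=5.052; τ=−ln(0.2012)/5.052=0.317 → t=1.094 > T=1.01: stop.
Read off C at T=1.01: 4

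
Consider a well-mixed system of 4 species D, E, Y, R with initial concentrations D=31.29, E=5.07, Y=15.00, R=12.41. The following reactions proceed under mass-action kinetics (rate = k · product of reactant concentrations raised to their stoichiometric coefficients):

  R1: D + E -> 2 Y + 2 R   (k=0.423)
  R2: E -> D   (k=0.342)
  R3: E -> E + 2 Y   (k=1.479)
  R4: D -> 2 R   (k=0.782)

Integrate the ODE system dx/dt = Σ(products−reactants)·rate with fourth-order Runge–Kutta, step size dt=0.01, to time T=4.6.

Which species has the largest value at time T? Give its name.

Dominant species at T: R

RK4 with dt=0.01: 460 steps to T=4.6. Trajectory (selected grid times):
t=0.00: D=31.29 E=5.07 Y=15.00 R=12.41
t=0.51: D=17.60 E=0.03 Y=26.05 R=40.09
t=1.02: D=11.79 E=0.00 Y=26.13 R=51.71
t=1.53: D=7.91 E=0.00 Y=26.13 R=59.46
t=2.04: D=5.31 E=0.00 Y=26.13 R=64.67
t=2.56: D=3.54 E=0.00 Y=26.13 R=68.22
t=3.07: D=2.37 E=0.00 Y=26.13 R=70.54
t=3.58: D=1.59 E=0.00 Y=26.13 R=72.10
t=4.09: D=1.07 E=0.00 Y=26.13 R=73.15
t=4.60: D=0.72 E=0.00 Y=26.13 R=73.85
At T=4.6: D=0.72 E=0.00 Y=26.13 R=73.85; the largest is R.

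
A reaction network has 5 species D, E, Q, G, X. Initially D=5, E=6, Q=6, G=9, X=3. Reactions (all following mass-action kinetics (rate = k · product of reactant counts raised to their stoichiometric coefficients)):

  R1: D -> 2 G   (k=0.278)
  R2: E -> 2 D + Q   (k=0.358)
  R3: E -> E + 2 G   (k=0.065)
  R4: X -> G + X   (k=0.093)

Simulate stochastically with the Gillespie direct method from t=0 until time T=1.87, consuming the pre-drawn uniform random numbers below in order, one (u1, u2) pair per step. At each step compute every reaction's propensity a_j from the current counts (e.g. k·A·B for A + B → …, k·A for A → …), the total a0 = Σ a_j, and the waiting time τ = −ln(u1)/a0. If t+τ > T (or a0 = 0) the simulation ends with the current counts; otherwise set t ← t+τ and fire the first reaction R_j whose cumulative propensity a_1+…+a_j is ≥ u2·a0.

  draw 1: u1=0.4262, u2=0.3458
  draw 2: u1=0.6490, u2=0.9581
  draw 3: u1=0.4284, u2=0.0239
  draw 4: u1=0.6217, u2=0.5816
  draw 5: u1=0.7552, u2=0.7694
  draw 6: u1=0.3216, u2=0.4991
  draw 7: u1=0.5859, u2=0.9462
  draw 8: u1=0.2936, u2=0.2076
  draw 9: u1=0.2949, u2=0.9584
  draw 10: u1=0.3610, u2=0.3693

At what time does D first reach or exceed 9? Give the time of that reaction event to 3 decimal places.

t=0.000: D=5 E=6 Q=6 G=9 X=3
Draw 1: a1=1.390, a2=2.148, a3=0.390, a4=0.279, a0=4.207; τ=−ln(0.4262)/4.207=0.203 → t=0.203; u2·a0=0.3458·4.207=1.455; a1=1.390 < 1.455 ≤ a1+a2=3.538 → R2 fires; D=7 E=5 Q=7 G=9 X=3
Draw 2: a1=1.946, a2=1.790, a3=0.325, a4=0.279, a0=4.340; τ=−ln(0.6490)/4.340=0.100 → t=0.302; u2·a0=0.9581·4.340=4.158; a1+…+a3=4.061 < 4.158 ≤ a1+…+a4=4.340 → R4 fires; D=7 E=5 Q=7 G=10 X=3
Draw 3: a1=1.946, a2=1.790, a3=0.325, a4=0.279, a0=4.340; τ=−ln(0.4284)/4.340=0.195 → t=0.498; u2·a0=0.0239·4.340=0.104 ≤ a1=1.946 → R1 fires; D=6 E=5 Q=7 G=12 X=3
Draw 4: a1=1.668, a2=1.790, a3=0.325, a4=0.279, a0=4.062; τ=−ln(0.6217)/4.062=0.117 → t=0.615; u2·a0=0.5816·4.062=2.362; a1=1.668 < 2.362 ≤ a1+a2=3.458 → R2 fires; D=8 E=4 Q=8 G=12 X=3
Draw 5: a1=2.224, a2=1.432, a3=0.260, a4=0.279, a0=4.195; τ=−ln(0.7552)/4.195=0.067 → t=0.682; u2·a0=0.7694·4.195=3.228; a1=2.224 < 3.228 ≤ a1+a2=3.656 → R2 fires; D=10 E=3 Q=9 G=12 X=3
Draw 6: a1=2.780, a2=1.074, a3=0.195, a4=0.279, a0=4.328; τ=−ln(0.3216)/4.328=0.262 → t=0.944; u2·a0=0.4991·4.328=2.160 ≤ a1=2.780 → R1 fires; D=9 E=3 Q=9 G=14 X=3
Draw 7: a1=2.502, a2=1.074, a3=0.195, a4=0.279, a0=4.050; τ=−ln(0.5859)/4.050=0.132 → t=1.076; u2·a0=0.9462·4.050=3.832; a1+…+a3=3.771 < 3.832 ≤ a1+…+a4=4.050 → R4 fires; D=9 E=3 Q=9 G=15 X=3
Draw 8: a1=2.502, a2=1.074, a3=0.195, a4=0.279, a0=4.050; τ=−ln(0.2936)/4.050=0.303 → t=1.378; u2·a0=0.2076·4.050=0.841 ≤ a1=2.502 → R1 fires; D=8 E=3 Q=9 G=17 X=3
Draw 9: a1=2.224, a2=1.074, a3=0.195, a4=0.279, a0=3.772; τ=−ln(0.2949)/3.772=0.324 → t=1.702; u2·a0=0.9584·3.772=3.615; a1+…+a3=3.493 < 3.615 ≤ a1+…+a4=3.772 → R4 fires; D=8 E=3 Q=9 G=18 X=3
Draw 10: a1=2.224, a2=1.074, a3=0.195, a4=0.279, a0=3.772; τ=−ln(0.3610)/3.772=0.270 → t=1.972 > T=1.87: stop.
D first becomes ≥ 9 when it reaches 10 at the event at t=0.682.

Threshold first reached at t = 0.682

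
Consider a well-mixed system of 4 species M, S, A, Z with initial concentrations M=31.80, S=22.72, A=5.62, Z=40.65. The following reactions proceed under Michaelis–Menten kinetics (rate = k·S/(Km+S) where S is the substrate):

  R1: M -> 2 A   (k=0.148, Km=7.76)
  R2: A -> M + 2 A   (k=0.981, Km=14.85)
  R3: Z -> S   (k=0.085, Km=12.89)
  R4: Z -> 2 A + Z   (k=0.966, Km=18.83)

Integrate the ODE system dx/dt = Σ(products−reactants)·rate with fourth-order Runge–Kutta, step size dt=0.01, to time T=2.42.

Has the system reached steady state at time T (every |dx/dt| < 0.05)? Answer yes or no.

Steady state at T: no

RK4 with dt=0.01: 242 steps to T=2.42. Trajectory (selected grid times):
t=0.00: M=31.80 S=22.72 A=5.62 Z=40.65
t=0.27: M=31.84 S=22.74 A=6.12 Z=40.63
t=0.54: M=31.89 S=22.75 A=6.62 Z=40.62
t=0.81: M=31.94 S=22.77 A=7.12 Z=40.60
t=1.08: M=32.00 S=22.79 A=7.63 Z=40.58
t=1.34: M=32.05 S=22.81 A=8.12 Z=40.56
t=1.61: M=32.12 S=22.82 A=8.64 Z=40.55
t=1.88: M=32.19 S=22.84 A=9.16 Z=40.53
t=2.15: M=32.26 S=22.86 A=9.68 Z=40.51
t=2.42: M=32.33 S=22.88 A=10.21 Z=40.49
Rates at T: R1=0.1194, R2=0.3996, R3=0.0645, R4=0.6594
dx/dt at T (Σ net stoichiometry × rate): M=+0.2803, S=+0.0645, A=+1.9571, Z=-0.0645
Largest |dx/dt| is |+1.9571| (A) ≥ 0.05 → not steady.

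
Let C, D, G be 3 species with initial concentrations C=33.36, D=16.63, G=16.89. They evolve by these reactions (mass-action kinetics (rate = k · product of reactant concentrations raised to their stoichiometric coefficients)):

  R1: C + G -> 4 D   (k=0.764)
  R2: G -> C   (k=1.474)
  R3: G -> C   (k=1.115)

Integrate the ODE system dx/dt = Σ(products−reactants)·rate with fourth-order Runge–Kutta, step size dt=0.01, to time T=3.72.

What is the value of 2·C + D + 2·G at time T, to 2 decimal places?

Value at T = 117.13

Check how each reaction changes W = 2·C + D + 2·G (weight of products minus weight of reactants):
R1: C + G -> 4 D: (1·4) − (2·1 + 2·1) = 4 − 4 = 0
R2: G -> C: (2·1) − (2·1) = 2 − 2 = 0
R3: G -> C: (2·1) − (2·1) = 2 − 2 = 0
Every reaction leaves W unchanged, so W is conserved and no simulation is needed: W(T) = W(0) = 2·33.36 + 16.63 + 2·16.89 = 117.13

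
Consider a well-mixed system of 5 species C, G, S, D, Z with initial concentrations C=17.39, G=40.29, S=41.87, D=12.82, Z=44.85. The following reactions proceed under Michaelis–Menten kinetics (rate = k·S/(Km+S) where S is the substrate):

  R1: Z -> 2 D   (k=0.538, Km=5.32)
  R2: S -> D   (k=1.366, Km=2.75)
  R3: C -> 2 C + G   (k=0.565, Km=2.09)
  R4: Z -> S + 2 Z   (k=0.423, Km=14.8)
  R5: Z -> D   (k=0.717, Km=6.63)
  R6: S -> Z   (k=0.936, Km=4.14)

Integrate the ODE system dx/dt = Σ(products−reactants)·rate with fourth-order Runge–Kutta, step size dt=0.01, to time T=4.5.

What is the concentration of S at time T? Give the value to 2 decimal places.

RK4 with dt=0.01: 450 steps to T=4.5. Trajectory (selected grid times):
t=0.00: C=17.39 G=40.29 S=41.87 D=12.82 Z=44.85
t=0.50: C=17.64 G=40.54 S=40.96 D=14.25 Z=44.88
t=1.00: C=17.90 G=40.80 S=40.06 D=15.69 Z=44.91
t=1.50: C=18.15 G=41.05 S=39.15 D=17.12 Z=44.94
t=2.00: C=18.40 G=41.30 S=38.25 D=18.55 Z=44.97
t=2.50: C=18.66 G=41.56 S=37.35 D=19.98 Z=45.00
t=3.00: C=18.91 G=41.81 S=36.46 D=21.41 Z=45.03
t=3.50: C=19.16 G=42.06 S=35.56 D=22.84 Z=45.05
t=4.00: C=19.42 G=42.32 S=34.67 D=24.26 Z=45.08
t=4.50: C=19.67 G=42.57 S=33.78 D=25.69 Z=45.10
Read off S at T=4.5: 33.78

S at T = 33.78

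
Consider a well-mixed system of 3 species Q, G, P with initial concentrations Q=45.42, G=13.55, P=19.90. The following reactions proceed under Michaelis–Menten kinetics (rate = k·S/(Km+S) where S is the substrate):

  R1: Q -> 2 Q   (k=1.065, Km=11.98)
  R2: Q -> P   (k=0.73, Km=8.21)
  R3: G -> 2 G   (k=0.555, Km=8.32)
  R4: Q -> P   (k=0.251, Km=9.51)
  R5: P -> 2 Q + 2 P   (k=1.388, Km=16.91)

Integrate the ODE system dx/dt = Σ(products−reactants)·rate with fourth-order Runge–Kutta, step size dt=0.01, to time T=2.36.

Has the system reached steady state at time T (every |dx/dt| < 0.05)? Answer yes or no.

RK4 with dt=0.01: 236 steps to T=2.36. Trajectory (selected grid times):
t=0.00: Q=45.42 G=13.55 P=19.90
t=0.26: Q=45.82 G=13.64 P=20.31
t=0.52: Q=46.22 G=13.73 P=20.72
t=0.79: Q=46.64 G=13.82 P=21.15
t=1.05: Q=47.04 G=13.91 P=21.57
t=1.31: Q=47.45 G=14.00 P=21.99
t=1.57: Q=47.87 G=14.09 P=22.41
t=1.84: Q=48.30 G=14.19 P=22.85
t=2.10: Q=48.73 G=14.28 P=23.28
t=2.36: Q=49.15 G=14.37 P=23.70
Rates at T: R1=0.8563, R2=0.6255, R3=0.3515, R4=0.2103, R5=0.8101
dx/dt at T (Σ net stoichiometry × rate): Q=+1.6407, G=+0.3515, P=+1.6459
Largest |dx/dt| is |+1.6459| (P) ≥ 0.05 → not steady.

Steady state at T: no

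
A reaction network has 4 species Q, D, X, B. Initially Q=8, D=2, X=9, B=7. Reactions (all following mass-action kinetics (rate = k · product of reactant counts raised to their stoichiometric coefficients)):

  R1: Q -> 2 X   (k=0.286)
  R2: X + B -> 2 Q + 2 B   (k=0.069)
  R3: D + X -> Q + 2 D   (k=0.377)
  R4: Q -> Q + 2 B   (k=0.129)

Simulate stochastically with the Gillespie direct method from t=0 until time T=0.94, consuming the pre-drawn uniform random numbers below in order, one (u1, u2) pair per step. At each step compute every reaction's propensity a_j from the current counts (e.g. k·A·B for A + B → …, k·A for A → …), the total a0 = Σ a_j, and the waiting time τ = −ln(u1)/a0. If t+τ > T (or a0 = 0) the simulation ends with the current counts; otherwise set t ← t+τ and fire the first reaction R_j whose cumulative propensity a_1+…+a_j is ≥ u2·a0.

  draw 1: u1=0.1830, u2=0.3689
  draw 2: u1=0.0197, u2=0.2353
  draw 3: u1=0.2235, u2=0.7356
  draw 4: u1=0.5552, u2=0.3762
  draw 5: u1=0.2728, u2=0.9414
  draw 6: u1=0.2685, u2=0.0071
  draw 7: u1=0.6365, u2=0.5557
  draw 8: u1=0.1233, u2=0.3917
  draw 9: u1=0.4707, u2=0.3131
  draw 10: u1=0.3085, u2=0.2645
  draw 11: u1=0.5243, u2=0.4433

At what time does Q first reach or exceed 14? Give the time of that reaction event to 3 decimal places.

Threshold first reached at t = 0.526

t=0.000: Q=8 D=2 X=9 B=7
Draw 1: a1=2.288, a2=4.347, a3=6.786, a4=1.032, a0=14.453; τ=−ln(0.1830)/14.453=0.118 → t=0.118; u2·a0=0.3689·14.453=5.332; a1=2.288 < 5.332 ≤ a1+a2=6.635 → R2 fires; Q=10 D=2 X=8 B=8
Draw 2: a1=2.860, a2=4.416, a3=6.032, a4=1.290, a0=14.598; τ=−ln(0.0197)/14.598=0.269 → t=0.387; u2·a0=0.2353·14.598=3.435; a1=2.860 < 3.435 ≤ a1+a2=7.276 → R2 fires; Q=12 D=2 X=7 B=9
Draw 3: a1=3.432, a2=4.347, a3=5.278, a4=1.548, a0=14.605; τ=−ln(0.2235)/14.605=0.103 → t=0.489; u2·a0=0.7356·14.605=10.743; a1+a2=7.779 < 10.743 ≤ a1+…+a3=13.057 → R3 fires; Q=13 D=3 X=6 B=9
Draw 4: a1=3.718, a2=3.726, a3=6.786, a4=1.677, a0=15.907; τ=−ln(0.5552)/15.907=0.037 → t=0.526; u2·a0=0.3762·15.907=5.984; a1=3.718 < 5.984 ≤ a1+a2=7.444 → R2 fires; Q=15 D=3 X=5 B=10
Draw 5: a1=4.290, a2=3.450, a3=5.655, a4=1.935, a0=15.330; τ=−ln(0.2728)/15.330=0.085 → t=0.611; u2·a0=0.9414·15.330=14.432; a1+…+a3=13.395 < 14.432 ≤ a1+…+a4=15.330 → R4 fires; Q=15 D=3 X=5 B=12
Draw 6: a1=4.290, a2=4.140, a3=5.655, a4=1.935, a0=16.020; τ=−ln(0.2685)/16.020=0.082 → t=0.693; u2·a0=0.0071·16.020=0.114 ≤ a1=4.290 → R1 fires; Q=14 D=3 X=7 B=12
Draw 7: a1=4.004, a2=5.796, a3=7.917, a4=1.806, a0=19.523; τ=−ln(0.6365)/19.523=0.023 → t=0.716; u2·a0=0.5557·19.523=10.849; a1+a2=9.800 < 10.849 ≤ a1+…+a3=17.717 → R3 fires; Q=15 D=4 X=6 B=12
Draw 8: a1=4.290, a2=4.968, a3=9.048, a4=1.935, a0=20.241; τ=−ln(0.1233)/20.241=0.103 → t=0.819; u2·a0=0.3917·20.241=7.928; a1=4.290 < 7.928 ≤ a1+a2=9.258 → R2 fires; Q=17 D=4 X=5 B=13
Draw 9: a1=4.862, a2=4.485, a3=7.540, a4=2.193, a0=19.080; τ=−ln(0.4707)/19.080=0.039 → t=0.859; u2·a0=0.3131·19.080=5.974; a1=4.862 < 5.974 ≤ a1+a2=9.347 → R2 fires; Q=19 D=4 X=4 B=14
Draw 10: a1=5.434, a2=3.864, a3=6.032, a4=2.451, a0=17.781; τ=−ln(0.3085)/17.781=0.066 → t=0.925; u2·a0=0.2645·17.781=4.703 ≤ a1=5.434 → R1 fires; Q=18 D=4 X=6 B=14
Draw 11: a1=5.148, a2=5.796, a3=9.048, a4=2.322, a0=22.314; τ=−ln(0.5243)/22.314=0.029 → t=0.954 > T=0.94: stop.
Q first becomes ≥ 14 when it reaches 15 at the event at t=0.526.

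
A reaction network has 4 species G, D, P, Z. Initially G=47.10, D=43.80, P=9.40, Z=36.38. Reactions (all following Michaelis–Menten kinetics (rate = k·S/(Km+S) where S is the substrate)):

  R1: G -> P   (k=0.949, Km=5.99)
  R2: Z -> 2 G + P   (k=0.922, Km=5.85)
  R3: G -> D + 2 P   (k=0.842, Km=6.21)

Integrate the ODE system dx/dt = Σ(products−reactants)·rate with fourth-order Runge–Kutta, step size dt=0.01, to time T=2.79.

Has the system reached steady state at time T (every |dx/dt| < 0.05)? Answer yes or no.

Steady state at T: no

RK4 with dt=0.01: 279 steps to T=2.79. Trajectory (selected grid times):
t=0.00: G=47.10 D=43.80 P=9.40 Z=36.38
t=0.31: G=47.10 D=44.03 P=10.37 Z=36.13
t=0.62: G=47.10 D=44.26 P=11.34 Z=35.89
t=0.93: G=47.10 D=44.49 P=12.30 Z=35.64
t=1.24: G=47.10 D=44.72 P=13.27 Z=35.40
t=1.55: G=47.10 D=44.95 P=14.24 Z=35.15
t=1.86: G=47.10 D=45.18 P=15.21 Z=34.91
t=2.17: G=47.09 D=45.41 P=16.17 Z=34.66
t=2.48: G=47.09 D=45.64 P=17.14 Z=34.42
t=2.79: G=47.09 D=45.88 P=18.11 Z=34.17
Rates at T: R1=0.8419, R2=0.7872, R3=0.7439
dx/dt at T (Σ net stoichiometry × rate): G=-0.0113, D=+0.7439, P=+3.1169, Z=-0.7872
Largest |dx/dt| is |+3.1169| (P) ≥ 0.05 → not steady.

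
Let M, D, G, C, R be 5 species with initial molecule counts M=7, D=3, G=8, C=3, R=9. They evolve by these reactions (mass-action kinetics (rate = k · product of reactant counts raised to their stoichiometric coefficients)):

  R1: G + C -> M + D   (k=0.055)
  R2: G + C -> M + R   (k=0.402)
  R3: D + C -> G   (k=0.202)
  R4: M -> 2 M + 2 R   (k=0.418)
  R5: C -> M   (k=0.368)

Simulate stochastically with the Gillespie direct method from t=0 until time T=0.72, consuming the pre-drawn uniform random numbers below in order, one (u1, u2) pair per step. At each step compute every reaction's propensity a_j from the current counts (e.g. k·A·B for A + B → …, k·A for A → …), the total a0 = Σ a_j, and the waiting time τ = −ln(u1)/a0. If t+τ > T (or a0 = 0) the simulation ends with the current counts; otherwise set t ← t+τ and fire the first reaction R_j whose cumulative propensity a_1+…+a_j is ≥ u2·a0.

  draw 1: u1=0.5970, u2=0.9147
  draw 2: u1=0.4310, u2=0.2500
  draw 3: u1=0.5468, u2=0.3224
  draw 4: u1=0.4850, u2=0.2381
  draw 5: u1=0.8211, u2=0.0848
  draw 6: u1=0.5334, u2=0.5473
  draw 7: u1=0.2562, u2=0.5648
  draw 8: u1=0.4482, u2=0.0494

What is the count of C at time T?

t=0.000: M=7 D=3 G=8 C=3 R=9
Draw 1: a1=1.320, a2=9.648, a3=1.818, a4=2.926, a5=1.104, a0=16.816; τ=−ln(0.5970)/16.816=0.031 → t=0.031; u2·a0=0.9147·16.816=15.382; a1+…+a3=12.786 < 15.382 ≤ a1+…+a4=15.712 → R4 fires; M=8 D=3 G=8 C=3 R=11
Draw 2: a1=1.320, a2=9.648, a3=1.818, a4=3.344, a5=1.104, a0=17.234; τ=−ln(0.4310)/17.234=0.049 → t=0.080; u2·a0=0.2500·17.234=4.309; a1=1.320 < 4.309 ≤ a1+a2=10.968 → R2 fires; M=9 D=3 G=7 C=2 R=12
Draw 3: a1=0.770, a2=5.628, a3=1.212, a4=3.762, a5=0.736, a0=12.108; τ=−ln(0.5468)/12.108=0.050 → t=0.129; u2·a0=0.3224·12.108=3.904; a1=0.770 < 3.904 ≤ a1+a2=6.398 → R2 fires; M=10 D=3 G=6 C=1 R=13
Draw 4: a1=0.330, a2=2.412, a3=0.606, a4=4.180, a5=0.368, a0=7.896; τ=−ln(0.4850)/7.896=0.092 → t=0.221; u2·a0=0.2381·7.896=1.880; a1=0.330 < 1.880 ≤ a1+a2=2.742 → R2 fires; M=11 D=3 G=5 C=0 R=14
Draw 5: a1=0.000, a2=0.000, a3=0.000, a4=4.598, a5=0.000, a0=4.598; τ=−ln(0.8211)/4.598=0.043 → t=0.264; u2·a0=0.0848·4.598=0.390; a1+…+a3=0.000 < 0.390 ≤ a1+…+a4=4.598 → R4 fires; M=12 D=3 G=5 C=0 R=16
Draw 6: a1=0.000, a2=0.000, a3=0.000, a4=5.016, a5=0.000, a0=5.016; τ=−ln(0.5334)/5.016=0.125 → t=0.389; u2·a0=0.5473·5.016=2.745; a1+…+a3=0.000 < 2.745 ≤ a1+…+a4=5.016 → R4 fires; M=13 D=3 G=5 C=0 R=18
Draw 7: a1=0.000, a2=0.000, a3=0.000, a4=5.434, a5=0.000, a0=5.434; τ=−ln(0.2562)/5.434=0.251 → t=0.640; u2·a0=0.5648·5.434=3.069; a1+…+a3=0.000 < 3.069 ≤ a1+…+a4=5.434 → R4 fires; M=14 D=3 G=5 C=0 R=20
Draw 8: a1=0.000, a2=0.000, a3=0.000, a4=5.852, a5=0.000, a0=5.852; τ=−ln(0.4482)/5.852=0.137 → t=0.777 > T=0.72: stop.
Read off C at T=0.72: 0

C at T = 0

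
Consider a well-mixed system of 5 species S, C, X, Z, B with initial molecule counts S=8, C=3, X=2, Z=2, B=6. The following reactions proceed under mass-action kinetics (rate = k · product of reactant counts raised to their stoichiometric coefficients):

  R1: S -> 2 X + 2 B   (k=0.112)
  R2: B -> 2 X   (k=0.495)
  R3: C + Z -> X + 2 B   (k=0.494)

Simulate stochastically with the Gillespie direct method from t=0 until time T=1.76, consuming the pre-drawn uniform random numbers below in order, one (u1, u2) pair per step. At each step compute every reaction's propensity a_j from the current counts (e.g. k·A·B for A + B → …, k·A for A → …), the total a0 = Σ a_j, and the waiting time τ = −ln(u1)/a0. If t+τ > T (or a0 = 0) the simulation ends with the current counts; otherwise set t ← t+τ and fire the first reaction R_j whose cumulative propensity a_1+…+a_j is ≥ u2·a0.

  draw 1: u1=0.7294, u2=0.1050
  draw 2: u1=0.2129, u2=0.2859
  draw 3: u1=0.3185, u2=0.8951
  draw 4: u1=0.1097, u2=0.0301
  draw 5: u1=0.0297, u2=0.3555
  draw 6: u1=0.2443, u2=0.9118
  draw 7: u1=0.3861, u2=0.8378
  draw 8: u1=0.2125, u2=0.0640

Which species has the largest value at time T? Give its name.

t=0.000: S=8 C=3 X=2 Z=2 B=6
Draw 1: a1=0.896, a2=2.970, a3=2.964, a0=6.830; τ=−ln(0.7294)/6.830=0.046 → t=0.046; u2·a0=0.1050·6.830=0.717 ≤ a1=0.896 → R1 fires; S=7 C=3 X=4 Z=2 B=8
Draw 2: a1=0.784, a2=3.960, a3=2.964, a0=7.708; τ=−ln(0.2129)/7.708=0.201 → t=0.247; u2·a0=0.2859·7.708=2.204; a1=0.784 < 2.204 ≤ a1+a2=4.744 → R2 fires; S=7 C=3 X=6 Z=2 B=7
Draw 3: a1=0.784, a2=3.465, a3=2.964, a0=7.213; τ=−ln(0.3185)/7.213=0.159 → t=0.406; u2·a0=0.8951·7.213=6.456; a1+a2=4.249 < 6.456 ≤ a1+…+a3=7.213 → R3 fires; S=7 C=2 X=7 Z=1 B=9
Draw 4: a1=0.784, a2=4.455, a3=0.988, a0=6.227; τ=−ln(0.1097)/6.227=0.355 → t=0.760; u2·a0=0.0301·6.227=0.187 ≤ a1=0.784 → R1 fires; S=6 C=2 X=9 Z=1 B=11
Draw 5: a1=0.672, a2=5.445, a3=0.988, a0=7.105; τ=−ln(0.0297)/7.105=0.495 → t=1.255; u2·a0=0.3555·7.105=2.526; a1=0.672 < 2.526 ≤ a1+a2=6.117 → R2 fires; S=6 C=2 X=11 Z=1 B=10
Draw 6: a1=0.672, a2=4.950, a3=0.988, a0=6.610; τ=−ln(0.2443)/6.610=0.213 → t=1.469; u2·a0=0.9118·6.610=6.027; a1+a2=5.622 < 6.027 ≤ a1+…+a3=6.610 → R3 fires; S=6 C=1 X=12 Z=0 B=12
Draw 7: a1=0.672, a2=5.940, a3=0.000, a0=6.612; τ=−ln(0.3861)/6.612=0.144 → t=1.613; u2·a0=0.8378·6.612=5.540; a1=0.672 < 5.540 ≤ a1+a2=6.612 → R2 fires; S=6 C=1 X=14 Z=0 B=11
Draw 8: a1=0.672, a2=5.445, a3=0.000, a0=6.117; τ=−ln(0.2125)/6.117=0.253 → t=1.866 > T=1.76: stop.
At T=1.76: S=6 C=1 X=14 Z=0 B=11; the largest is X.

Dominant species at T: X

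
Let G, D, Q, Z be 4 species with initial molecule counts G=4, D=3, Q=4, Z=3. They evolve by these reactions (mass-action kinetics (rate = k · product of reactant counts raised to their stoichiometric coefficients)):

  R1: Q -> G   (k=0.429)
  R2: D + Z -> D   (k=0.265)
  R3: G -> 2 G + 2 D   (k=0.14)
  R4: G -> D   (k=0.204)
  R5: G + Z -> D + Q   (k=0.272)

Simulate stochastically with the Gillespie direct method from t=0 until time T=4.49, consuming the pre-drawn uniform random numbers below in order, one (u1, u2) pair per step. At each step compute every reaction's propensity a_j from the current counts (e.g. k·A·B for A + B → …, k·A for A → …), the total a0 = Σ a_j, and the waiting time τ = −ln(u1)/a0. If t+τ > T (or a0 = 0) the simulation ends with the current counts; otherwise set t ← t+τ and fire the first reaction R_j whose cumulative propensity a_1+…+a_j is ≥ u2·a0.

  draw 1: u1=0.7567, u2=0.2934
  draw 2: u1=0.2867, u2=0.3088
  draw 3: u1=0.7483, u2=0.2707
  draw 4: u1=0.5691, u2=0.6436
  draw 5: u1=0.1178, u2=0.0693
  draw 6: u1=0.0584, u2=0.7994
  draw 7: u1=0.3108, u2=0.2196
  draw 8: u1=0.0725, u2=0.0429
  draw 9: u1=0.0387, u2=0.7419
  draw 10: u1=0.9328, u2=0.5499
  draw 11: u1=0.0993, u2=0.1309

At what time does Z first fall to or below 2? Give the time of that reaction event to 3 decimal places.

Threshold first reached at t = 0.032

t=0.000: G=4 D=3 Q=4 Z=3
Draw 1: a1=1.716, a2=2.385, a3=0.560, a4=0.816, a5=3.264, a0=8.741; τ=−ln(0.7567)/8.741=0.032 → t=0.032; u2·a0=0.2934·8.741=2.565; a1=1.716 < 2.565 ≤ a1+a2=4.101 → R2 fires; G=4 D=3 Q=4 Z=2
Draw 2: a1=1.716, a2=1.590, a3=0.560, a4=0.816, a5=2.176, a0=6.858; τ=−ln(0.2867)/6.858=0.182 → t=0.214; u2·a0=0.3088·6.858=2.118; a1=1.716 < 2.118 ≤ a1+a2=3.306 → R2 fires; G=4 D=3 Q=4 Z=1
Draw 3: a1=1.716, a2=0.795, a3=0.560, a4=0.816, a5=1.088, a0=4.975; τ=−ln(0.7483)/4.975=0.058 → t=0.272; u2·a0=0.2707·4.975=1.347 ≤ a1=1.716 → R1 fires; G=5 D=3 Q=3 Z=1
Draw 4: a1=1.287, a2=0.795, a3=0.700, a4=1.020, a5=1.360, a0=5.162; τ=−ln(0.5691)/5.162=0.109 → t=0.382; u2·a0=0.6436·5.162=3.322; a1+…+a3=2.782 < 3.322 ≤ a1+…+a4=3.802 → R4 fires; G=4 D=4 Q=3 Z=1
Draw 5: a1=1.287, a2=1.060, a3=0.560, a4=0.816, a5=1.088, a0=4.811; τ=−ln(0.1178)/4.811=0.445 → t=0.826; u2·a0=0.0693·4.811=0.333 ≤ a1=1.287 → R1 fires; G=5 D=4 Q=2 Z=1
Draw 6: a1=0.858, a2=1.060, a3=0.700, a4=1.020, a5=1.360, a0=4.998; τ=−ln(0.0584)/4.998=0.568 → t=1.394; u2·a0=0.7994·4.998=3.995; a1+…+a4=3.638 < 3.995 ≤ a1+…+a5=4.998 → R5 fires; G=4 D=5 Q=3 Z=0
Draw 7: a1=1.287, a2=0.000, a3=0.560, a4=0.816, a5=0.000, a0=2.663; τ=−ln(0.3108)/2.663=0.439 → t=1.833; u2·a0=0.2196·2.663=0.585 ≤ a1=1.287 → R1 fires; G=5 D=5 Q=2 Z=0
Draw 8: a1=0.858, a2=0.000, a3=0.700, a4=1.020, a5=0.000, a0=2.578; τ=−ln(0.0725)/2.578=1.018 → t=2.851; u2·a0=0.0429·2.578=0.111 ≤ a1=0.858 → R1 fires; G=6 D=5 Q=1 Z=0
Draw 9: a1=0.429, a2=0.000, a3=0.840, a4=1.224, a5=0.000, a0=2.493; τ=−ln(0.0387)/2.493=1.304 → t=4.156; u2·a0=0.7419·2.493=1.850; a1+…+a3=1.269 < 1.850 ≤ a1+…+a4=2.493 → R4 fires; G=5 D=6 Q=1 Z=0
Draw 10: a1=0.429, a2=0.000, a3=0.700, a4=1.020, a5=0.000, a0=2.149; τ=−ln(0.9328)/2.149=0.032 → t=4.188; u2·a0=0.5499·2.149=1.182; a1+…+a3=1.129 < 1.182 ≤ a1+…+a4=2.149 → R4 fires; G=4 D=7 Q=1 Z=0
Draw 11: a1=0.429, a2=0.000, a3=0.560, a4=0.816, a5=0.000, a0=1.805; τ=−ln(0.0993)/1.805=1.280 → t=5.468 > T=4.49: stop.
Z first becomes ≤ 2 when it reaches 2 at the event at t=0.032.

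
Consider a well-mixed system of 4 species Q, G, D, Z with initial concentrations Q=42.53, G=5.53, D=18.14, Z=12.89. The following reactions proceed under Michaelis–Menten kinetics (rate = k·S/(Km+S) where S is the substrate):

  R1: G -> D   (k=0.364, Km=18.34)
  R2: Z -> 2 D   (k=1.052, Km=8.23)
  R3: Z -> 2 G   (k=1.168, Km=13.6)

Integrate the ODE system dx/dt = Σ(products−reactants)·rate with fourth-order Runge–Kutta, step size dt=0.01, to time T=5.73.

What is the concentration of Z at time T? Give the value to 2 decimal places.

RK4 with dt=0.01: 573 steps to T=5.73. Trajectory (selected grid times):
t=0.00: Q=42.53 G=5.53 D=18.14 Z=12.89
t=0.64: Q=42.53 G=6.19 D=19.01 Z=12.13
t=1.27: Q=42.53 G=6.81 D=19.85 Z=11.39
t=1.91: Q=42.53 G=7.42 D=20.68 Z=10.67
t=2.55: Q=42.53 G=7.99 D=21.50 Z=9.98
t=3.18: Q=42.53 G=8.53 D=22.29 Z=9.31
t=3.82: Q=42.53 G=9.05 D=23.07 Z=8.67
t=4.46: Q=42.53 G=9.54 D=23.82 Z=8.04
t=5.09: Q=42.53 G=10.00 D=24.55 Z=7.45
t=5.73: Q=42.53 G=10.43 D=25.26 Z=6.88
Read off Z at T=5.73: 6.88

Z at T = 6.88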